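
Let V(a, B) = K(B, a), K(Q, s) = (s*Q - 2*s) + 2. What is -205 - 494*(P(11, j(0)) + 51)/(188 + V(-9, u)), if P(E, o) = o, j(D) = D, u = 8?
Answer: -1561/4 ≈ -390.25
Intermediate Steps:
K(Q, s) = 2 - 2*s + Q*s (K(Q, s) = (Q*s - 2*s) + 2 = (-2*s + Q*s) + 2 = 2 - 2*s + Q*s)
V(a, B) = 2 - 2*a + B*a
-205 - 494*(P(11, j(0)) + 51)/(188 + V(-9, u)) = -205 - 494*(0 + 51)/(188 + (2 - 2*(-9) + 8*(-9))) = -205 - 25194/(188 + (2 + 18 - 72)) = -205 - 25194/(188 - 52) = -205 - 25194/136 = -205 - 494*3/8 = -205 - 741/4 = -1561/4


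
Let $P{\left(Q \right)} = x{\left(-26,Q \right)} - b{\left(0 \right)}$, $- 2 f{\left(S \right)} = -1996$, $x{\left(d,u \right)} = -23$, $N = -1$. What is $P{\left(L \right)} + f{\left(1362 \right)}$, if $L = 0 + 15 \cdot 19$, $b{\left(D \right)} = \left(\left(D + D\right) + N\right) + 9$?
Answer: $967$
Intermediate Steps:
$f{\left(S \right)} = 998$ ($f{\left(S \right)} = \left(- \frac{1}{2}\right) \left(-1996\right) = 998$)
$b{\left(D \right)} = 8 + 2 D$ ($b{\left(D \right)} = \left(\left(D + D\right) - 1\right) + 9 = \left(2 D - 1\right) + 9 = \left(-1 + 2 D\right) + 9 = 8 + 2 D$)
$L = 285$ ($L = 0 + 285 = 285$)
$P{\left(Q \right)} = -31$ ($P{\left(Q \right)} = -23 - \left(8 + 2 \cdot 0\right) = -23 - \left(8 + 0\right) = -23 - 8 = -31$)
$P{\left(L \right)} + f{\left(1362 \right)} = -31 + 998 = 967$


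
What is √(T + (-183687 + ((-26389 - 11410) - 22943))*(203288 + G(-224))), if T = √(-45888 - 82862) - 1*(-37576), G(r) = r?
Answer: √(-49634692880 + 25*I*√206) ≈ 0.e-3 + 2.2279e+5*I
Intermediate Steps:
T = 37576 + 25*I*√206 (T = √(-128750) + 37576 = 25*I*√206 + 37576 = 37576 + 25*I*√206 ≈ 37576.0 + 358.82*I)
√(T + (-183687 + ((-26389 - 11410) - 22943))*(203288 + G(-224))) = √((37576 + 25*I*√206) + (-183687 + ((-26389 - 11410) - 22943))*(203288 - 224)) = √((37576 + 25*I*√206) + (-183687 + (-37799 - 22943))*203064) = √((37576 + 25*I*√206) + (-183687 - 60742)*203064) = √((37576 + 25*I*√206) - 244429*203064) = √((37576 + 25*I*√206) - 49634730456) = √(-49634692880 + 25*I*√206)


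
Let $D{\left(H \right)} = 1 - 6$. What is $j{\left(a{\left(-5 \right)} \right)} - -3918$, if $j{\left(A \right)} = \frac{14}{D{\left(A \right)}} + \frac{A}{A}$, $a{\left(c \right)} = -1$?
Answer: $\frac{19581}{5} \approx 3916.2$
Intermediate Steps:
$D{\left(H \right)} = -5$ ($D{\left(H \right)} = 1 - 6 = -5$)
$j{\left(A \right)} = - \frac{9}{5}$ ($j{\left(A \right)} = \frac{14}{-5} + \frac{A}{A} = 14 \left(- \frac{1}{5}\right) + 1 = - \frac{14}{5} + 1 = - \frac{9}{5}$)
$j{\left(a{\left(-5 \right)} \right)} - -3918 = - \frac{9}{5} - -3918 = - \frac{9}{5} + 3918 = \frac{19581}{5}$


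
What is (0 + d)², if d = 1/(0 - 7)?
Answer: 1/49 ≈ 0.020408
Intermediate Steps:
d = -⅐ (d = 1/(-7) = -⅐ ≈ -0.14286)
(0 + d)² = (0 - ⅐)² = (-⅐)² = 1/49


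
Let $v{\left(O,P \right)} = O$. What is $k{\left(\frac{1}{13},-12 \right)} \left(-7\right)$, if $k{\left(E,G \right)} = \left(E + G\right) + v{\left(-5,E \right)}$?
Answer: $\frac{1540}{13} \approx 118.46$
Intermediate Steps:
$k{\left(E,G \right)} = -5 + E + G$ ($k{\left(E,G \right)} = \left(E + G\right) - 5 = -5 + E + G$)
$k{\left(\frac{1}{13},-12 \right)} \left(-7\right) = \left(-5 + \frac{1}{13} - 12\right) \left(-7\right) = \left(- \frac{220}{13}\right) \left(-7\right) = \frac{1540}{13}$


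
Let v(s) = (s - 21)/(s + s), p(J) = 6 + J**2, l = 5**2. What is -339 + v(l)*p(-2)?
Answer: -1691/5 ≈ -338.20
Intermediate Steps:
l = 25
v(s) = (-21 + s)/(2*s) (v(s) = (-21 + s)/((2*s)) = (-21 + s)*(1/(2*s)) = (-21 + s)/(2*s))
-339 + v(l)*p(-2) = -339 + ((1/2)*(-21 + 25)/25)*(6 + (-2)**2) = -339 + ((1/2)*(1/25)*4)*(6 + 4) = -339 + (2/25)*10 = -339 + 4/5 = -1691/5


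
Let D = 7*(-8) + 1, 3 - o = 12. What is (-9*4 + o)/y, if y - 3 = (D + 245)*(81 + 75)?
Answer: -15/9881 ≈ -0.0015181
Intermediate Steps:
o = -9 (o = 3 - 1*12 = 3 - 12 = -9)
D = -55 (D = -56 + 1 = -55)
y = 29643 (y = 3 + (-55 + 245)*(81 + 75) = 3 + 190*156 = 3 + 29640 = 29643)
(-9*4 + o)/y = (-9*4 - 9)/29643 = (-36 - 9)*(1/29643) = -45*1/29643 = -15/9881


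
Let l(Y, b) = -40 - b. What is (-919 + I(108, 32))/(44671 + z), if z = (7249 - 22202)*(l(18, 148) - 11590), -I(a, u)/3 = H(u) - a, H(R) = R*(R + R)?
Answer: -6739/176161105 ≈ -3.8255e-5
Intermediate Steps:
H(R) = 2*R**2 (H(R) = R*(2*R) = 2*R**2)
I(a, u) = -6*u**2 + 3*a (I(a, u) = -3*(2*u**2 - a) = -3*(-a + 2*u**2) = -6*u**2 + 3*a)
z = 176116434 (z = (7249 - 22202)*((-40 - 1*148) - 11590) = -14953*((-40 - 148) - 11590) = -14953*(-188 - 11590) = -14953*(-11778) = 176116434)
(-919 + I(108, 32))/(44671 + z) = (-919 + (-6*32**2 + 3*108))/(44671 + 176116434) = (-919 + (-6*1024 + 324))/176161105 = (-919 + (-6144 + 324))*(1/176161105) = (-919 - 5820)*(1/176161105) = -6739*1/176161105 = -6739/176161105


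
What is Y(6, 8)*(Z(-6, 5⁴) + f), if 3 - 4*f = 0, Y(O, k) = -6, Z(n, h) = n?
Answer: 63/2 ≈ 31.500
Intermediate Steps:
f = ¾ (f = ¾ - ¼*0 = ¾ + 0 = ¾ ≈ 0.75000)
Y(6, 8)*(Z(-6, 5⁴) + f) = -6*(-6 + ¾) = -6*(-21/4) = 63/2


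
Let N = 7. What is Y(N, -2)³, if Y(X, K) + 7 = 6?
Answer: -1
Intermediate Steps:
Y(X, K) = -1 (Y(X, K) = -7 + 6 = -1)
Y(N, -2)³ = (-1)³ = -1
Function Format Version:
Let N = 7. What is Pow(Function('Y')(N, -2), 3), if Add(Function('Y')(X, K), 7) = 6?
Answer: -1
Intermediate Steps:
Function('Y')(X, K) = -1 (Function('Y')(X, K) = Add(-7, 6) = -1)
Pow(Function('Y')(N, -2), 3) = Pow(-1, 3) = -1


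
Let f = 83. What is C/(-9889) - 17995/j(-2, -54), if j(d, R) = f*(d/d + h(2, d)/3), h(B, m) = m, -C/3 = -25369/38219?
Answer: -20403512415516/31369658353 ≈ -650.42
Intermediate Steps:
C = 76107/38219 (C = -(-76107)/38219 = -3*(-25369/38219) = 76107/38219 ≈ 1.9913)
j(d, R) = 83 + 83*d/3 (j(d, R) = 83*(d/d + d/3) = 83*(1 + d*(⅓)) = 83*(1 + d/3) = 83 + 83*d/3)
C/(-9889) - 17995/j(-2, -54) = (76107/38219)/(-9889) - 17995/(83 + (83/3)*(-2)) = (76107/38219)*(-1/9889) - 17995/(83 - 166/3) = -76107/377947691 - 17995/83/3 = -76107/377947691 - 17995*3/83 = -76107/377947691 - 53985/83 = -20403512415516/31369658353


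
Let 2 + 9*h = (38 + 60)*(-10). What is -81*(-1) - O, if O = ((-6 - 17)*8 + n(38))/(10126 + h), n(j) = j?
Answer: 3651813/45076 ≈ 81.015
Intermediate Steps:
h = -982/9 (h = -2/9 + ((38 + 60)*(-10))/9 = -2/9 + (98*(-10))/9 = -2/9 + (⅑)*(-980) = -2/9 - 980/9 = -982/9 ≈ -109.11)
O = -657/45076 (O = ((-6 - 17)*8 + 38)/(10126 - 982/9) = (-23*8 + 38)/(90152/9) = (-184 + 38)*(9/90152) = -146*9/90152 = -657/45076 ≈ -0.014575)
-81*(-1) - O = -81*(-1) - 1*(-657/45076) = 81 + 657/45076 = 3651813/45076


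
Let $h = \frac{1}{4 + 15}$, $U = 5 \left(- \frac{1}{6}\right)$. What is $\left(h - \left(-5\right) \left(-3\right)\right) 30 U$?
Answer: $\frac{7100}{19} \approx 373.68$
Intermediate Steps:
$U = - \frac{5}{6}$ ($U = 5 \left(\left(-1\right) \frac{1}{6}\right) = 5 \left(- \frac{1}{6}\right) = - \frac{5}{6} \approx -0.83333$)
$h = \frac{1}{19} \approx 0.052632$
$\left(h - \left(-5\right) \left(-3\right)\right) 30 U = \left(\frac{1}{19} - \left(-5\right) \left(-3\right)\right) 30 \left(- \frac{5}{6}\right) = \left(\frac{1}{19} - 15\right) 30 \left(- \frac{5}{6}\right) = \left(- \frac{284}{19}\right) 30 \left(- \frac{5}{6}\right) = \left(- \frac{8520}{19}\right) \left(- \frac{5}{6}\right) = \frac{7100}{19}$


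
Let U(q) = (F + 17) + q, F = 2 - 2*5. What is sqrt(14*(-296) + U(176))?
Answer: I*sqrt(3959) ≈ 62.921*I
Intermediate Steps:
F = -8 (F = 2 - 10 = -8)
U(q) = 9 + q (U(q) = (-8 + 17) + q = 9 + q)
sqrt(14*(-296) + U(176)) = sqrt(14*(-296) + (9 + 176)) = sqrt(-4144 + 185) = sqrt(-3959) = I*sqrt(3959)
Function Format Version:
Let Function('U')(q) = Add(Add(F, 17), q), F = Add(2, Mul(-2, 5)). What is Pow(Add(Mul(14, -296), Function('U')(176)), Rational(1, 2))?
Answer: Mul(I, Pow(3959, Rational(1, 2))) ≈ Mul(62.921, I)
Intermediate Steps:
F = -8 (F = Add(2, -10) = -8)
Function('U')(q) = Add(9, q) (Function('U')(q) = Add(Add(-8, 17), q) = Add(9, q))
Pow(Add(Mul(14, -296), Function('U')(176)), Rational(1, 2)) = Pow(Add(Mul(14, -296), Add(9, 176)), Rational(1, 2)) = Pow(Add(-4144, 185), Rational(1, 2)) = Pow(-3959, Rational(1, 2)) = Mul(I, Pow(3959, Rational(1, 2)))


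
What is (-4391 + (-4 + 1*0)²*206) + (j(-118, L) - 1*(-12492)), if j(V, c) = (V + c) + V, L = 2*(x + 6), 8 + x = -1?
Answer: 11155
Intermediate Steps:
x = -9 (x = -8 - 1 = -9)
L = -6 (L = 2*(-9 + 6) = 2*(-3) = -6)
j(V, c) = c + 2*V
(-4391 + (-4 + 1*0)²*206) + (j(-118, L) - 1*(-12492)) = (-4391 + (-4 + 1*0)²*206) + ((-6 + 2*(-118)) - 1*(-12492)) = (-4391 + (-4 + 0)²*206) + ((-6 - 236) + 12492) = (-4391 + (-4)²*206) + (-242 + 12492) = (-4391 + 16*206) + 12250 = (-4391 + 3296) + 12250 = -1095 + 12250 = 11155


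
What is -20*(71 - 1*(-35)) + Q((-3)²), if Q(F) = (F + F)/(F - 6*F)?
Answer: -10602/5 ≈ -2120.4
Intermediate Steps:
Q(F) = -⅖ (Q(F) = (2*F)/((-5*F)) = (2*F)*(-1/(5*F)) = -⅖)
-20*(71 - 1*(-35)) + Q((-3)²) = -20*(71 - 1*(-35)) - ⅖ = -20*(71 + 35) - ⅖ = -20*106 - ⅖ = -2120 - ⅖ = -10602/5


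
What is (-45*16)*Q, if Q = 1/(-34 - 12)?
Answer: 360/23 ≈ 15.652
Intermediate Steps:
Q = -1/46 (Q = 1/(-46) = -1/46 ≈ -0.021739)
(-45*16)*Q = -45*16*(-1/46) = -720*(-1/46) = 360/23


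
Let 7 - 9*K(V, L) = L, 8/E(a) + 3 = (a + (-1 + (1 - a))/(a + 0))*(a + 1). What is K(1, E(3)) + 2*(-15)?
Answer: -147/5 ≈ -29.400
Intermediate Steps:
E(a) = 8/(-3 + (1 + a)*(-1 + a)) (E(a) = 8/(-3 + (a + (-1 + (1 - a))/(a + 0))*(a + 1)) = 8/(-3 + (a + (-a)/a)*(1 + a)) = 8/(-3 + (a - 1)*(1 + a)) = 8/(-3 + (-1 + a)*(1 + a)) = 8/(-3 + (1 + a)*(-1 + a)))
K(V, L) = 7/9 - L/9
K(1, E(3)) + 2*(-15) = (7/9 - 8/(9*(-4 + 3²))) + 2*(-15) = (7/9 - 8/(9*(-4 + 9))) - 30 = (7/9 - 8/(9*5)) - 30 = (7/9 - ⅑*8/5) - 30 = (7/9 - 8/45) - 30 = ⅗ - 30 = -147/5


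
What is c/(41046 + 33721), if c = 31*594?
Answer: 1674/6797 ≈ 0.24629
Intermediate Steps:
c = 18414
c/(41046 + 33721) = 18414/(41046 + 33721) = 18414/74767 = 18414*(1/74767) = 1674/6797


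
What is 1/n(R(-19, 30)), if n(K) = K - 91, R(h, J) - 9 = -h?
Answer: -1/63 ≈ -0.015873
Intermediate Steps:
R(h, J) = 9 - h
n(K) = -91 + K
1/n(R(-19, 30)) = 1/(-91 + (9 - 1*(-19))) = 1/(-91 + (9 + 19)) = 1/(-91 + 28) = 1/(-63) = -1/63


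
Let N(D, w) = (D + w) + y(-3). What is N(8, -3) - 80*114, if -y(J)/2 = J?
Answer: -9109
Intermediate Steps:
y(J) = -2*J
N(D, w) = 6 + D + w (N(D, w) = (D + w) - 2*(-3) = (D + w) + 6 = 6 + D + w)
N(8, -3) - 80*114 = (6 + 8 - 3) - 80*114 = 11 - 9120 = -9109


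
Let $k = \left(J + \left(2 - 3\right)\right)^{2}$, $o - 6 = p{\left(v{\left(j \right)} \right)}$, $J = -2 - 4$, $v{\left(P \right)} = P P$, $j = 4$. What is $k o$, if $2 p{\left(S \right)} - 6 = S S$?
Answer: $6713$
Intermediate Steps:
$v{\left(P \right)} = P^{2}$
$p{\left(S \right)} = 3 + \frac{S^{2}}{2}$ ($p{\left(S \right)} = 3 + \frac{S S}{2} = 3 + \frac{S^{2}}{2}$)
$J = -6$ ($J = -2 - 4 = -6$)
$o = 137$ ($o = 6 + \left(3 + \frac{\left(4^{2}\right)^{2}}{2}\right) = 6 + \left(3 + \frac{16^{2}}{2}\right) = 6 + \left(3 + \frac{1}{2} \cdot 256\right) = 6 + \left(3 + 128\right) = 6 + 131 = 137$)
$k = 49$ ($k = \left(-6 + \left(2 - 3\right)\right)^{2} = \left(-6 - 1\right)^{2} = \left(-7\right)^{2} = 49$)
$k o = 49 \cdot 137 = 6713$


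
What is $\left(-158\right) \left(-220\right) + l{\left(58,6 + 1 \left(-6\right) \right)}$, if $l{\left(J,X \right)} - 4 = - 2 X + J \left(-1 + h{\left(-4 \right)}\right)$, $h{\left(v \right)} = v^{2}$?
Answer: $35634$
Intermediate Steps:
$l{\left(J,X \right)} = 4 - 2 X + 15 J$ ($l{\left(J,X \right)} = 4 + \left(- 2 X + J \left(-1 + \left(-4\right)^{2}\right)\right) = 4 + \left(- 2 X + J \left(-1 + 16\right)\right) = 4 + \left(- 2 X + J 15\right) = 4 + \left(- 2 X + 15 J\right) = 4 - 2 X + 15 J$)
$\left(-158\right) \left(-220\right) + l{\left(58,6 + 1 \left(-6\right) \right)} = \left(-158\right) \left(-220\right) + \left(4 - 2 \left(6 + 1 \left(-6\right)\right) + 15 \cdot 58\right) = 34760 + \left(4 - 2 \left(6 - 6\right) + 870\right) = 34760 + \left(4 - 0 + 870\right) = 34760 + \left(4 + 0 + 870\right) = 34760 + 874 = 35634$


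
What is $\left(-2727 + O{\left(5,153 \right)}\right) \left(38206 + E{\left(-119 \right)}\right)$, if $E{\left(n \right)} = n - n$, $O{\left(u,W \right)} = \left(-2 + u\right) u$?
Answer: $-103614672$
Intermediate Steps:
$O{\left(u,W \right)} = u \left(-2 + u\right)$
$E{\left(n \right)} = 0$
$\left(-2727 + O{\left(5,153 \right)}\right) \left(38206 + E{\left(-119 \right)}\right) = \left(-2727 + 5 \left(-2 + 5\right)\right) \left(38206 + 0\right) = \left(-2727 + 5 \cdot 3\right) 38206 = \left(-2727 + 15\right) 38206 = \left(-2712\right) 38206 = -103614672$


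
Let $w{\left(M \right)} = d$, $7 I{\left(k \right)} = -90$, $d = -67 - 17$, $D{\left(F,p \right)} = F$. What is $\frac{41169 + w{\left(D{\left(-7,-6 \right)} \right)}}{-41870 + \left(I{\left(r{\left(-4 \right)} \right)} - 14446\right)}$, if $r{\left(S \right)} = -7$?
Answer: $- \frac{95865}{131434} \approx -0.72938$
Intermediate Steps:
$d = -84$ ($d = -67 - 17 = -84$)
$I{\left(k \right)} = - \frac{90}{7}$ ($I{\left(k \right)} = \frac{1}{7} \left(-90\right) = - \frac{90}{7}$)
$w{\left(M \right)} = -84$
$\frac{41169 + w{\left(D{\left(-7,-6 \right)} \right)}}{-41870 + \left(I{\left(r{\left(-4 \right)} \right)} - 14446\right)} = \frac{41169 - 84}{-41870 - \frac{101212}{7}} = \frac{41085}{-41870 - \frac{101212}{7}} = \frac{41085}{- \frac{394302}{7}} = 41085 \left(- \frac{7}{394302}\right) = - \frac{95865}{131434}$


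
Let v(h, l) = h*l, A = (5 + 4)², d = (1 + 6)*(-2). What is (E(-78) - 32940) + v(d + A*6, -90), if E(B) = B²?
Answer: -69336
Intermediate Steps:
d = -14 (d = 7*(-2) = -14)
A = 81 (A = 9² = 81)
(E(-78) - 32940) + v(d + A*6, -90) = ((-78)² - 32940) + (-14 + 81*6)*(-90) = (6084 - 32940) + (-14 + 486)*(-90) = -26856 + 472*(-90) = -26856 - 42480 = -69336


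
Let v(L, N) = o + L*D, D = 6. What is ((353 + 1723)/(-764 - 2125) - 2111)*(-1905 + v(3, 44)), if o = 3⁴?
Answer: 1224218170/321 ≈ 3.8138e+6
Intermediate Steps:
o = 81
v(L, N) = 81 + 6*L (v(L, N) = 81 + L*6 = 81 + 6*L)
((353 + 1723)/(-764 - 2125) - 2111)*(-1905 + v(3, 44)) = ((353 + 1723)/(-764 - 2125) - 2111)*(-1905 + (81 + 6*3)) = (2076/(-2889) - 2111)*(-1905 + (81 + 18)) = (2076*(-1/2889) - 2111)*(-1905 + 99) = (-692/963 - 2111)*(-1806) = -2033585/963*(-1806) = 1224218170/321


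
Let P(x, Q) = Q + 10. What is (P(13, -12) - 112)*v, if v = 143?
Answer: -16302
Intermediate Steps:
P(x, Q) = 10 + Q
(P(13, -12) - 112)*v = ((10 - 12) - 112)*143 = (-2 - 112)*143 = -114*143 = -16302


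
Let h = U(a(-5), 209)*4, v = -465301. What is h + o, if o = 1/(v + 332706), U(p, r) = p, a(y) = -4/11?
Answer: -2121531/1458545 ≈ -1.4546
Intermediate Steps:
a(y) = -4/11 (a(y) = -4*1/11 = -4/11)
o = -1/132595 (o = 1/(-465301 + 332706) = 1/(-132595) = -1/132595 ≈ -7.5418e-6)
h = -16/11 (h = -4/11*4 = -16/11 ≈ -1.4545)
h + o = -16/11 - 1/132595 = -2121531/1458545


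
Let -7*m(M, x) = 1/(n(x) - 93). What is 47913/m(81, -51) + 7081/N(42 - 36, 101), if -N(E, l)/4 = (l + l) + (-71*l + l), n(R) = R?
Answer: 1326796070569/27472 ≈ 4.8296e+7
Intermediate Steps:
m(M, x) = -1/(7*(-93 + x)) (m(M, x) = -1/(7*(x - 93)) = -1/(7*(-93 + x)))
N(E, l) = 272*l (N(E, l) = -4*((l + l) + (-71*l + l)) = -4*(2*l - 70*l) = -(-272)*l = 272*l)
47913/m(81, -51) + 7081/N(42 - 36, 101) = 47913/((-1/(-651 + 7*(-51)))) + 7081/((272*101)) = 47913/((-1/(-651 - 357))) + 7081/27472 = 47913/((-1/(-1008))) + 7081*(1/27472) = 47913/((-1*(-1/1008))) + 7081/27472 = 47913/(1/1008) + 7081/27472 = 47913*1008 + 7081/27472 = 48296304 + 7081/27472 = 1326796070569/27472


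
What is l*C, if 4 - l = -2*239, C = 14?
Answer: 6748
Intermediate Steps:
l = 482 (l = 4 - (-2)*239 = 4 - 1*(-478) = 4 + 478 = 482)
l*C = 482*14 = 6748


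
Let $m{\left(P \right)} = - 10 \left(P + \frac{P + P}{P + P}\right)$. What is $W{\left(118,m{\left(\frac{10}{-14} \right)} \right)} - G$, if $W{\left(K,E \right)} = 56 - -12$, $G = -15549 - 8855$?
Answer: $24472$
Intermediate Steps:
$G = -24404$
$m{\left(P \right)} = -10 - 10 P$ ($m{\left(P \right)} = - 10 \left(P + \frac{2 P}{2 P}\right) = - 10 \left(P + 2 P \frac{1}{2 P}\right) = - 10 \left(P + 1\right) = - 10 \left(1 + P\right) = -10 - 10 P$)
$W{\left(K,E \right)} = 68$ ($W{\left(K,E \right)} = 56 + 12 = 68$)
$W{\left(118,m{\left(\frac{10}{-14} \right)} \right)} - G = 68 - -24404 = 68 + 24404 = 24472$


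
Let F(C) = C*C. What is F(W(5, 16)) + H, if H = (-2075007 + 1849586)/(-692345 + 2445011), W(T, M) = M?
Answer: 448457075/1752666 ≈ 255.87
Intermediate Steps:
H = -225421/1752666 ≈ -0.12862
F(C) = C²
F(W(5, 16)) + H = 16² - 225421/1752666 = 256 - 225421/1752666 = 448457075/1752666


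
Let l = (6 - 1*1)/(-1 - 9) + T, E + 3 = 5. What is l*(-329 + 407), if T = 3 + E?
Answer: 351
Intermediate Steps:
E = 2 (E = -3 + 5 = 2)
T = 5 (T = 3 + 2 = 5)
l = 9/2 (l = (6 - 1*1)/(-1 - 9) + 5 = (6 - 1)/(-10) + 5 = -1/10*5 + 5 = -1/2 + 5 = 9/2 ≈ 4.5000)
l*(-329 + 407) = 9*(-329 + 407)/2 = (9/2)*78 = 351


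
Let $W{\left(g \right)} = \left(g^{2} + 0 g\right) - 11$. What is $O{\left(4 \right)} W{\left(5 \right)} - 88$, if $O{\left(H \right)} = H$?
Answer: $-32$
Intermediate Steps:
$W{\left(g \right)} = -11 + g^{2}$ ($W{\left(g \right)} = \left(g^{2} + 0\right) - 11 = g^{2} - 11 = -11 + g^{2}$)
$O{\left(4 \right)} W{\left(5 \right)} - 88 = 4 \left(-11 + 5^{2}\right) - 88 = 4 \left(-11 + 25\right) - 88 = 4 \cdot 14 - 88 = 56 - 88 = -32$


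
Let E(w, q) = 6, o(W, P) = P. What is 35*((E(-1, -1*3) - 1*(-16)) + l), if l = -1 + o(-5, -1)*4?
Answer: 595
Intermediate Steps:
l = -5 (l = -1 - 1*4 = -1 - 4 = -5)
35*((E(-1, -1*3) - 1*(-16)) + l) = 35*((6 - 1*(-16)) - 5) = 35*((6 + 16) - 5) = 35*(22 - 5) = 35*17 = 595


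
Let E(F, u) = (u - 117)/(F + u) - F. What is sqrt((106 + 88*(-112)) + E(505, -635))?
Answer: I*sqrt(43302935)/65 ≈ 101.24*I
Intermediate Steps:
E(F, u) = -F + (-117 + u)/(F + u) (E(F, u) = (-117 + u)/(F + u) - F = -F + (-117 + u)/(F + u))
sqrt((106 + 88*(-112)) + E(505, -635)) = sqrt((106 + 88*(-112)) + (-117 - 635 - 1*505**2 - 1*505*(-635))/(505 - 635)) = sqrt((106 - 9856) + (-117 - 635 - 1*255025 + 320675)/(-130)) = sqrt(-9750 - (-117 - 635 - 255025 + 320675)/130) = sqrt(-9750 - 1/130*64898) = sqrt(-9750 - 32449/65) = sqrt(-666199/65) = I*sqrt(43302935)/65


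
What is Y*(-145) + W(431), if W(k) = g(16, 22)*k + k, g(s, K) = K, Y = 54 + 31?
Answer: -2412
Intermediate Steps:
Y = 85
W(k) = 23*k (W(k) = 22*k + k = 23*k)
Y*(-145) + W(431) = 85*(-145) + 23*431 = -12325 + 9913 = -2412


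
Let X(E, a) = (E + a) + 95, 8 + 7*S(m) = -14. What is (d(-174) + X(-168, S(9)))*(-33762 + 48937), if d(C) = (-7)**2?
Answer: -2883250/7 ≈ -4.1189e+5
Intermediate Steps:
S(m) = -22/7 (S(m) = -8/7 + (1/7)*(-14) = -8/7 - 2 = -22/7)
X(E, a) = 95 + E + a
d(C) = 49
(d(-174) + X(-168, S(9)))*(-33762 + 48937) = (49 + (95 - 168 - 22/7))*(-33762 + 48937) = (49 - 533/7)*15175 = -190/7*15175 = -2883250/7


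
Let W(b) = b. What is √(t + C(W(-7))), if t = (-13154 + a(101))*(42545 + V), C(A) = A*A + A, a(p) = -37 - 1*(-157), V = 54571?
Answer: I*√1265809902 ≈ 35578.0*I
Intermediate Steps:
a(p) = 120 (a(p) = -37 + 157 = 120)
C(A) = A + A² (C(A) = A² + A = A + A²)
t = -1265809944 (t = (-13154 + 120)*(42545 + 54571) = -13034*97116 = -1265809944)
√(t + C(W(-7))) = √(-1265809944 - 7*(1 - 7)) = √(-1265809944 - 7*(-6)) = √(-1265809944 + 42) = √(-1265809902) = I*√1265809902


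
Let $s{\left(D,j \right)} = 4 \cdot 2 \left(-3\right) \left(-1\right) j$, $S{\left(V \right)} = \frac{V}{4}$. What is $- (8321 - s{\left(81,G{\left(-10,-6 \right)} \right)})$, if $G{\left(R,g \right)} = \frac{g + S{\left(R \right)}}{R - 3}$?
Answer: $- \frac{107969}{13} \approx -8305.3$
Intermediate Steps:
$S{\left(V \right)} = \frac{V}{4}$ ($S{\left(V \right)} = V \frac{1}{4} = \frac{V}{4}$)
$G{\left(R,g \right)} = \frac{g + \frac{R}{4}}{-3 + R}$ ($G{\left(R,g \right)} = \frac{g + \frac{R}{4}}{R - 3} = \frac{g + \frac{R}{4}}{-3 + R}$)
$s{\left(D,j \right)} = 24 j$ ($s{\left(D,j \right)} = 4 \left(\left(-6\right) \left(-1\right)\right) j = 4 \cdot 6 j = 24 j$)
$- (8321 - s{\left(81,G{\left(-10,-6 \right)} \right)}) = - (8321 - 24 \frac{-6 + \frac{1}{4} \left(-10\right)}{-3 - 10}) = - (8321 - 24 \frac{-6 - \frac{5}{2}}{-13}) = - (8321 - 24 \left(\left(- \frac{1}{13}\right) \left(- \frac{17}{2}\right)\right)) = - (8321 - 24 \cdot \frac{17}{26}) = - (8321 - \frac{204}{13}) = \left(-1\right) \frac{107969}{13} = - \frac{107969}{13}$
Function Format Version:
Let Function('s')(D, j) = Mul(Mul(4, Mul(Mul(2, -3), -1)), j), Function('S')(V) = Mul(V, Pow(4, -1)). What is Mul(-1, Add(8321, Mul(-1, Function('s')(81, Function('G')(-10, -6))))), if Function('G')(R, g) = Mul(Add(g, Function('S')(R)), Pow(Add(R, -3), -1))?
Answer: Rational(-107969, 13) ≈ -8305.3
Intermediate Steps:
Function('S')(V) = Mul(Rational(1, 4), V) (Function('S')(V) = Mul(V, Rational(1, 4)) = Mul(Rational(1, 4), V))
Function('G')(R, g) = Mul(Pow(Add(-3, R), -1), Add(g, Mul(Rational(1, 4), R))) (Function('G')(R, g) = Mul(Add(g, Mul(Rational(1, 4), R)), Pow(Add(R, -3), -1)) = Mul(Add(g, Mul(Rational(1, 4), R)), Pow(Add(-3, R), -1)) = Mul(Pow(Add(-3, R), -1), Add(g, Mul(Rational(1, 4), R))))
Function('s')(D, j) = Mul(24, j) (Function('s')(D, j) = Mul(Mul(4, Mul(-6, -1)), j) = Mul(Mul(4, 6), j) = Mul(24, j))
Mul(-1, Add(8321, Mul(-1, Function('s')(81, Function('G')(-10, -6))))) = Mul(-1, Add(8321, Mul(-1, Mul(24, Mul(Pow(Add(-3, -10), -1), Add(-6, Mul(Rational(1, 4), -10))))))) = Mul(-1, Add(8321, Mul(-1, Mul(24, Mul(Pow(-13, -1), Add(-6, Rational(-5, 2))))))) = Mul(-1, Add(8321, Mul(-1, Mul(24, Mul(Rational(-1, 13), Rational(-17, 2)))))) = Mul(-1, Add(8321, Mul(-1, Mul(24, Rational(17, 26))))) = Mul(-1, Add(8321, Mul(-1, Rational(204, 13)))) = Mul(-1, Add(8321, Rational(-204, 13))) = Mul(-1, Rational(107969, 13)) = Rational(-107969, 13)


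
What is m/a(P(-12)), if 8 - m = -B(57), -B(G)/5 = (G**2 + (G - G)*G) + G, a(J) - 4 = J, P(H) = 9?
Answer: -16522/13 ≈ -1270.9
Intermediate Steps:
a(J) = 4 + J
B(G) = -5*G - 5*G**2 (B(G) = -5*((G**2 + (G - G)*G) + G) = -5*((G**2 + 0*G) + G) = -5*((G**2 + 0) + G) = -5*(G**2 + G) = -5*(G + G**2) = -5*G - 5*G**2)
m = -16522 (m = 8 - (-1)*(-5*57*(1 + 57)) = 8 - (-1)*(-5*57*58) = 8 - (-1)*(-16530) = 8 - 1*16530 = 8 - 16530 = -16522)
m/a(P(-12)) = -16522/(4 + 9) = -16522/13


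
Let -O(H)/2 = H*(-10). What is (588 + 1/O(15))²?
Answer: 31117312801/90000 ≈ 3.4575e+5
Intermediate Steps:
O(H) = 20*H (O(H) = -2*H*(-10) = -(-20)*H = 20*H)
(588 + 1/O(15))² = (588 + 1/(20*15))² = (588 + 1/300)² = (176401/300)² = 31117312801/90000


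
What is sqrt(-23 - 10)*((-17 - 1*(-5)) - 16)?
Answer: -28*I*sqrt(33) ≈ -160.85*I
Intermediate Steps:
sqrt(-23 - 10)*((-17 - 1*(-5)) - 16) = sqrt(-33)*((-17 + 5) - 16) = (I*sqrt(33))*(-12 - 16) = (I*sqrt(33))*(-28) = -28*I*sqrt(33)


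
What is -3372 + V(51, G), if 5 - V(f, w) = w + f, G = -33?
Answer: -3385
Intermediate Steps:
V(f, w) = 5 - f - w (V(f, w) = 5 - (w + f) = 5 - (f + w) = 5 + (-f - w) = 5 - f - w)
-3372 + V(51, G) = -3372 + (5 - 1*51 - 1*(-33)) = -3372 + (5 - 51 + 33) = -3372 - 13 = -3385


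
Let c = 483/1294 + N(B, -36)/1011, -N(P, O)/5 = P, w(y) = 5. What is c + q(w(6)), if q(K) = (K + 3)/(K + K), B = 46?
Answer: 6186401/6541170 ≈ 0.94576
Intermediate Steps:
N(P, O) = -5*P
q(K) = (3 + K)/(2*K) (q(K) = (3 + K)/((2*K)) = (3 + K)*(1/(2*K)) = (3 + K)/(2*K))
c = 190693/1308234 (c = 483/1294 - 5*46/1011 = 483*(1/1294) - 230*1/1011 = 483/1294 - 230/1011 = 190693/1308234 ≈ 0.14576)
c + q(w(6)) = 190693/1308234 + (½)*(3 + 5)/5 = 190693/1308234 + (½)*(⅕)*8 = 190693/1308234 + ⅘ = 6186401/6541170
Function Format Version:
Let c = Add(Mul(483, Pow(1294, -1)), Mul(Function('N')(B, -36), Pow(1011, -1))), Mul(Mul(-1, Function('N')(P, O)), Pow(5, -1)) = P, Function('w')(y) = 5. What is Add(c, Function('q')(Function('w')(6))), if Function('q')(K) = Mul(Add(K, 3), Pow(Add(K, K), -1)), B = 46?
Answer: Rational(6186401, 6541170) ≈ 0.94576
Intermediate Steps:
Function('N')(P, O) = Mul(-5, P)
Function('q')(K) = Mul(Rational(1, 2), Pow(K, -1), Add(3, K)) (Function('q')(K) = Mul(Add(3, K), Pow(Mul(2, K), -1)) = Mul(Add(3, K), Mul(Rational(1, 2), Pow(K, -1))) = Mul(Rational(1, 2), Pow(K, -1), Add(3, K)))
c = Rational(190693, 1308234) (c = Add(Mul(483, Pow(1294, -1)), Mul(Mul(-5, 46), Pow(1011, -1))) = Add(Mul(483, Rational(1, 1294)), Mul(-230, Rational(1, 1011))) = Add(Rational(483, 1294), Rational(-230, 1011)) = Rational(190693, 1308234) ≈ 0.14576)
Add(c, Function('q')(Function('w')(6))) = Add(Rational(190693, 1308234), Mul(Rational(1, 2), Pow(5, -1), Add(3, 5))) = Add(Rational(190693, 1308234), Mul(Rational(1, 2), Rational(1, 5), 8)) = Add(Rational(190693, 1308234), Rational(4, 5)) = Rational(6186401, 6541170)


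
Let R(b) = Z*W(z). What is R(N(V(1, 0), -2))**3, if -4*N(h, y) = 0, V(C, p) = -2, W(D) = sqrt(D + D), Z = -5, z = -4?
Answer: 2000*I*sqrt(2) ≈ 2828.4*I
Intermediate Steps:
W(D) = sqrt(2)*sqrt(D) (W(D) = sqrt(2*D) = sqrt(2)*sqrt(D))
N(h, y) = 0 (N(h, y) = -1/4*0 = 0)
R(b) = -10*I*sqrt(2) (R(b) = -5*sqrt(2)*sqrt(-4) = -5*sqrt(2)*2*I = -10*I*sqrt(2))
R(N(V(1, 0), -2))**3 = (-10*I*sqrt(2))**3 = 2000*I*sqrt(2)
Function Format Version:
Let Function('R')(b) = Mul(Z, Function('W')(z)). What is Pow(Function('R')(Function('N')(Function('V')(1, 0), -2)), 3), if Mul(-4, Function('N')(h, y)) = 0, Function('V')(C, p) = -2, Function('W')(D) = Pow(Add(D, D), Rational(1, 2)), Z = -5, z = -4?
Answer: Mul(2000, I, Pow(2, Rational(1, 2))) ≈ Mul(2828.4, I)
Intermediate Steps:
Function('W')(D) = Mul(Pow(2, Rational(1, 2)), Pow(D, Rational(1, 2))) (Function('W')(D) = Pow(Mul(2, D), Rational(1, 2)) = Mul(Pow(2, Rational(1, 2)), Pow(D, Rational(1, 2))))
Function('N')(h, y) = 0 (Function('N')(h, y) = Mul(Rational(-1, 4), 0) = 0)
Function('R')(b) = Mul(-10, I, Pow(2, Rational(1, 2))) (Function('R')(b) = Mul(-5, Mul(Pow(2, Rational(1, 2)), Pow(-4, Rational(1, 2)))) = Mul(-5, Mul(Pow(2, Rational(1, 2)), Mul(2, I))) = Mul(-5, Mul(2, I, Pow(2, Rational(1, 2)))) = Mul(-10, I, Pow(2, Rational(1, 2))))
Pow(Function('R')(Function('N')(Function('V')(1, 0), -2)), 3) = Pow(Mul(-10, I, Pow(2, Rational(1, 2))), 3) = Mul(2000, I, Pow(2, Rational(1, 2)))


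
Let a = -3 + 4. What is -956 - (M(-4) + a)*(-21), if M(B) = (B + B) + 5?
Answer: -998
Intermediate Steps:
a = 1
M(B) = 5 + 2*B (M(B) = 2*B + 5 = 5 + 2*B)
-956 - (M(-4) + a)*(-21) = -956 - ((5 + 2*(-4)) + 1)*(-21) = -956 - ((5 - 8) + 1)*(-21) = -956 - (-3 + 1)*(-21) = -956 - (-2)*(-21) = -956 - 1*42 = -956 - 42 = -998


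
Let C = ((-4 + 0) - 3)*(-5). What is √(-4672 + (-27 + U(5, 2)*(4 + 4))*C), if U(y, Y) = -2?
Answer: I*√6177 ≈ 78.594*I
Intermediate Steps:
C = 35 (C = (-4 - 3)*(-5) = -7*(-5) = 35)
√(-4672 + (-27 + U(5, 2)*(4 + 4))*C) = √(-4672 + (-27 - 2*(4 + 4))*35) = √(-4672 + (-27 - 2*8)*35) = √(-4672 + (-27 - 16)*35) = √(-4672 - 43*35) = √(-4672 - 1505) = √(-6177) = I*√6177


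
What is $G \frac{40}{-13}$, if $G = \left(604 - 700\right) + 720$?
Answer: $-1920$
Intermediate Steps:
$G = 624$ ($G = -96 + 720 = 624$)
$G \frac{40}{-13} = 624 \frac{40}{-13} = 624 \cdot 40 \left(- \frac{1}{13}\right) = 624 \left(- \frac{40}{13}\right) = -1920$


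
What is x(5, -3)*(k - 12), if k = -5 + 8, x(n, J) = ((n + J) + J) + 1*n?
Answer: -36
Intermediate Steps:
x(n, J) = 2*J + 2*n (x(n, J) = ((J + n) + J) + n = (n + 2*J) + n = 2*J + 2*n)
k = 3
x(5, -3)*(k - 12) = (2*(-3) + 2*5)*(3 - 12) = (-6 + 10)*(-9) = 4*(-9) = -36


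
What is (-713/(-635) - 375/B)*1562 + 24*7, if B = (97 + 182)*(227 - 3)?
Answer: 12649548701/6614160 ≈ 1912.5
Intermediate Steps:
B = 62496 (B = 279*224 = 62496)
(-713/(-635) - 375/B)*1562 + 24*7 = (-713/(-635) - 375/62496)*1562 + 24*7 = (-713*(-1/635) - 375*1/62496)*1562 + 168 = (713/635 - 125/20832)*1562 + 168 = (14773841/13228320)*1562 + 168 = 11538369821/6614160 + 168 = 12649548701/6614160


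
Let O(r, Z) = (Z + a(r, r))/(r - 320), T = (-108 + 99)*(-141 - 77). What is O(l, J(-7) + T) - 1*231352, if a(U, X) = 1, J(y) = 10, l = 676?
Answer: -82359339/356 ≈ -2.3135e+5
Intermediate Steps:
T = 1962 (T = -9*(-218) = 1962)
O(r, Z) = (1 + Z)/(-320 + r) (O(r, Z) = (Z + 1)/(r - 320) = (1 + Z)/(-320 + r))
O(l, J(-7) + T) - 1*231352 = (1 + (10 + 1962))/(-320 + 676) - 1*231352 = (1 + 1972)/356 - 231352 = (1/356)*1973 - 231352 = 1973/356 - 231352 = -82359339/356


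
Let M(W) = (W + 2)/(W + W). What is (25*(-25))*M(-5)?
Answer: -375/2 ≈ -187.50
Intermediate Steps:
M(W) = (2 + W)/(2*W) (M(W) = (2 + W)/((2*W)) = (2 + W)*(1/(2*W)) = (2 + W)/(2*W))
(25*(-25))*M(-5) = (25*(-25))*((½)*(2 - 5)/(-5)) = -625*(-1)*(-3)/(2*5) = -625*3/10 = -375/2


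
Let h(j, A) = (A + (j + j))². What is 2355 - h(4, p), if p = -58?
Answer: -145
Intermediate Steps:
h(j, A) = (A + 2*j)²
2355 - h(4, p) = 2355 - (-58 + 2*4)² = 2355 - (-58 + 8)² = 2355 - 1*(-50)² = 2355 - 1*2500 = 2355 - 2500 = -145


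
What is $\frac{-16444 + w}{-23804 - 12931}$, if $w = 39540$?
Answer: $- \frac{23096}{36735} \approx -0.62872$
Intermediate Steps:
$\frac{-16444 + w}{-23804 - 12931} = \frac{-16444 + 39540}{-23804 - 12931} = \frac{23096}{-36735} = 23096 \left(- \frac{1}{36735}\right) = - \frac{23096}{36735}$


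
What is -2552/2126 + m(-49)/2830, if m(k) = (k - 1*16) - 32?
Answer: -3714191/3008290 ≈ -1.2347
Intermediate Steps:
m(k) = -48 + k (m(k) = (k - 16) - 32 = (-16 + k) - 32 = -48 + k)
-2552/2126 + m(-49)/2830 = -2552/2126 + (-48 - 49)/2830 = -2552*1/2126 - 97*1/2830 = -1276/1063 - 97/2830 = -3714191/3008290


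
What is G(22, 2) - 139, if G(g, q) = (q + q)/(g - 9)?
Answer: -1803/13 ≈ -138.69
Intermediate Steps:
G(g, q) = 2*q/(-9 + g) (G(g, q) = (2*q)/(-9 + g) = 2*q/(-9 + g))
G(22, 2) - 139 = 2*2/(-9 + 22) - 139 = 2*2/13 - 139 = 2*2*(1/13) - 139 = 4/13 - 139 = -1803/13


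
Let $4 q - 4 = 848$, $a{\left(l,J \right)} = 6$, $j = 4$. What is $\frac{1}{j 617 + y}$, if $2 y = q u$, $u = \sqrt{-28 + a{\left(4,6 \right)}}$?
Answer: $\frac{4936}{12681107} - \frac{213 i \sqrt{22}}{12681107} \approx 0.00038924 - 7.8783 \cdot 10^{-5} i$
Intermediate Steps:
$q = 213$ ($q = 1 + \frac{1}{4} \cdot 848 = 1 + 212 = 213$)
$u = i \sqrt{22}$ ($u = \sqrt{-28 + 6} = \sqrt{-22} = i \sqrt{22} \approx 4.6904 i$)
$y = \frac{213 i \sqrt{22}}{2} \approx 499.53 i$
$\frac{1}{j 617 + y} = \frac{1}{4 \cdot 617 + \frac{213 i \sqrt{22}}{2}} = \frac{1}{2468 + \frac{213 i \sqrt{22}}{2}}$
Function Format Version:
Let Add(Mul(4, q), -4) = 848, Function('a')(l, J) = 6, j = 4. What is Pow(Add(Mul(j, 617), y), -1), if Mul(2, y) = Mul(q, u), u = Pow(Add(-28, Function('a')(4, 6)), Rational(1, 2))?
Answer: Add(Rational(4936, 12681107), Mul(Rational(-213, 12681107), I, Pow(22, Rational(1, 2)))) ≈ Add(0.00038924, Mul(-7.8783e-5, I))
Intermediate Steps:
q = 213 (q = Add(1, Mul(Rational(1, 4), 848)) = Add(1, 212) = 213)
u = Mul(I, Pow(22, Rational(1, 2))) (u = Pow(Add(-28, 6), Rational(1, 2)) = Pow(-22, Rational(1, 2)) = Mul(I, Pow(22, Rational(1, 2))) ≈ Mul(4.6904, I))
y = Mul(Rational(213, 2), I, Pow(22, Rational(1, 2))) (y = Mul(Rational(1, 2), Mul(213, Mul(I, Pow(22, Rational(1, 2))))) = Mul(Rational(1, 2), Mul(213, I, Pow(22, Rational(1, 2)))) = Mul(Rational(213, 2), I, Pow(22, Rational(1, 2))) ≈ Mul(499.53, I))
Pow(Add(Mul(j, 617), y), -1) = Pow(Add(Mul(4, 617), Mul(Rational(213, 2), I, Pow(22, Rational(1, 2)))), -1) = Pow(Add(2468, Mul(Rational(213, 2), I, Pow(22, Rational(1, 2)))), -1)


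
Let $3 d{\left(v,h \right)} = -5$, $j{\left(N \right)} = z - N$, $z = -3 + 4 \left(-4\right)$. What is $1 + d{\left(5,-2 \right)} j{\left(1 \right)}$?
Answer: $\frac{103}{3} \approx 34.333$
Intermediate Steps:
$z = -19$ ($z = -3 - 16 = -19$)
$j{\left(N \right)} = -19 - N$
$d{\left(v,h \right)} = - \frac{5}{3}$ ($d{\left(v,h \right)} = \frac{1}{3} \left(-5\right) = - \frac{5}{3}$)
$1 + d{\left(5,-2 \right)} j{\left(1 \right)} = 1 - \frac{5 \left(-19 - 1\right)}{3} = 1 - - \frac{100}{3} = 1 + \frac{100}{3} = \frac{103}{3}$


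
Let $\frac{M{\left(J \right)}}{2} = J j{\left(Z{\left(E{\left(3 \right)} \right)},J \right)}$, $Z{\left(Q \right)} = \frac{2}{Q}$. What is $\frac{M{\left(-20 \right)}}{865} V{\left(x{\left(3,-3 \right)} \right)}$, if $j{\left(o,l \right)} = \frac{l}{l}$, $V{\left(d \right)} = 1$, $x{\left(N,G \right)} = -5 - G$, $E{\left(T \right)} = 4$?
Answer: $- \frac{8}{173} \approx -0.046243$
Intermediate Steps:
$j{\left(o,l \right)} = 1$
$M{\left(J \right)} = 2 J$ ($M{\left(J \right)} = 2 J 1 = 2 J$)
$\frac{M{\left(-20 \right)}}{865} V{\left(x{\left(3,-3 \right)} \right)} = \frac{2 \left(-20\right)}{865} \cdot 1 = \left(-40\right) \frac{1}{865} \cdot 1 = \left(- \frac{8}{173}\right) 1 = - \frac{8}{173}$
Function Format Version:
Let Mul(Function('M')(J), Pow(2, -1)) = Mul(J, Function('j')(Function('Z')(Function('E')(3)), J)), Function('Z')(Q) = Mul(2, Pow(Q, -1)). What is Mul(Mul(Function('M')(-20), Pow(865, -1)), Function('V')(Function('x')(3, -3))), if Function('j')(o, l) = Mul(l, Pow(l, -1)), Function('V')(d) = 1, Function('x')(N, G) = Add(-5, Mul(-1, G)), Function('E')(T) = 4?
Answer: Rational(-8, 173) ≈ -0.046243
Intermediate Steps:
Function('j')(o, l) = 1
Function('M')(J) = Mul(2, J) (Function('M')(J) = Mul(2, Mul(J, 1)) = Mul(2, J))
Mul(Mul(Function('M')(-20), Pow(865, -1)), Function('V')(Function('x')(3, -3))) = Mul(Mul(Mul(2, -20), Pow(865, -1)), 1) = Mul(Mul(-40, Rational(1, 865)), 1) = Mul(Rational(-8, 173), 1) = Rational(-8, 173)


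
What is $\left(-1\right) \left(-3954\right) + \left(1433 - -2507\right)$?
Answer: $7894$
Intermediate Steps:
$\left(-1\right) \left(-3954\right) + \left(1433 - -2507\right) = 3954 + \left(1433 + 2507\right) = 3954 + 3940 = 7894$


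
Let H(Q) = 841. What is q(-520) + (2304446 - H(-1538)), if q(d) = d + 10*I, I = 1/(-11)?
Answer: 25333925/11 ≈ 2.3031e+6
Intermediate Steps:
I = -1/11 ≈ -0.090909
q(d) = -10/11 + d (q(d) = d + 10*(-1/11) = d - 10/11 = -10/11 + d)
q(-520) + (2304446 - H(-1538)) = (-10/11 - 520) + (2304446 - 1*841) = -5730/11 + (2304446 - 841) = -5730/11 + 2303605 = 25333925/11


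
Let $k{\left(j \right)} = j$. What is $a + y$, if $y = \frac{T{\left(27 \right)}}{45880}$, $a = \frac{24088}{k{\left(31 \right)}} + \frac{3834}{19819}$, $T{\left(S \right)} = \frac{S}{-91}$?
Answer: $\frac{64312248418567}{82745910520} \approx 777.23$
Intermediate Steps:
$T{\left(S \right)} = - \frac{S}{91}$ ($T{\left(S \right)} = S \left(- \frac{1}{91}\right) = - \frac{S}{91}$)
$a = \frac{477518926}{614389}$ ($a = \frac{24088}{31} + \frac{3834}{19819} = \frac{477518926}{614389} \approx 777.23$)
$y = - \frac{27}{4175080}$ ($y = \frac{\left(- \frac{1}{91}\right) 27}{45880} = \left(- \frac{27}{91}\right) \frac{1}{45880} = - \frac{27}{4175080} \approx -6.4669 \cdot 10^{-6}$)
$a + y = \frac{477518926}{614389} - \frac{27}{4175080} = \frac{64312248418567}{82745910520}$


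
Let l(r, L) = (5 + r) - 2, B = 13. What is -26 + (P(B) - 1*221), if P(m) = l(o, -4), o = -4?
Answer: -248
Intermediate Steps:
l(r, L) = 3 + r
P(m) = -1 (P(m) = 3 - 4 = -1)
-26 + (P(B) - 1*221) = -26 + (-1 - 1*221) = -26 + (-1 - 221) = -26 - 222 = -248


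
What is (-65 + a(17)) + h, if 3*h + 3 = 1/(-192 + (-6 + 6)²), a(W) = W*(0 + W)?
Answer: 128447/576 ≈ 223.00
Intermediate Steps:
a(W) = W² (a(W) = W*W = W²)
h = -577/576 (h = -1 + 1/(3*(-192 + (-6 + 6)²)) = -1 + 1/(3*(-192 + 0²)) = -1 + 1/(3*(-192 + 0)) = -1 + (⅓)/(-192) = -1 + (⅓)*(-1/192) = -1 - 1/576 = -577/576 ≈ -1.0017)
(-65 + a(17)) + h = (-65 + 17²) - 577/576 = (-65 + 289) - 577/576 = 224 - 577/576 = 128447/576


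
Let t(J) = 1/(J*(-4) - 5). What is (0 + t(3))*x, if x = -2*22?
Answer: 44/17 ≈ 2.5882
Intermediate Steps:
t(J) = 1/(-5 - 4*J) (t(J) = 1/(-4*J - 5) = 1/(-5 - 4*J))
x = -44
(0 + t(3))*x = (0 - 1/(5 + 4*3))*(-44) = (0 - 1/(5 + 12))*(-44) = (0 - 1/17)*(-44) = -1/17*(-44) = 44/17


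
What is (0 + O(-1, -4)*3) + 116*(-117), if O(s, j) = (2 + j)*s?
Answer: -13566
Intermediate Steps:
O(s, j) = s*(2 + j)
(0 + O(-1, -4)*3) + 116*(-117) = (0 - (2 - 4)*3) + 116*(-117) = (0 - 1*(-2)*3) - 13572 = (0 + 2*3) - 13572 = (0 + 6) - 13572 = 6 - 13572 = -13566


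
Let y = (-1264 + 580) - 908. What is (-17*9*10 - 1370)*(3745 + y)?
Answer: -6243700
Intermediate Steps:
y = -1592 (y = -684 - 908 = -1592)
(-17*9*10 - 1370)*(3745 + y) = (-17*9*10 - 1370)*(3745 - 1592) = (-153*10 - 1370)*2153 = (-1530 - 1370)*2153 = -2900*2153 = -6243700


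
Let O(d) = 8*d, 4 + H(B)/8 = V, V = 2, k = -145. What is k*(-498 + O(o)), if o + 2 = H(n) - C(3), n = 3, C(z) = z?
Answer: 96570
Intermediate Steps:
H(B) = -16 (H(B) = -32 + 8*2 = -32 + 16 = -16)
o = -21 (o = -2 + (-16 - 1*3) = -2 + (-16 - 3) = -2 - 19 = -21)
k*(-498 + O(o)) = -145*(-498 + 8*(-21)) = -145*(-498 - 168) = -145*(-666) = 96570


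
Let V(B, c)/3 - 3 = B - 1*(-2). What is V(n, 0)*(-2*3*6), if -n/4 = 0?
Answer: -540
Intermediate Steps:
n = 0 (n = -4*0 = 0)
V(B, c) = 15 + 3*B (V(B, c) = 9 + 3*(B - 1*(-2)) = 9 + 3*(B + 2) = 9 + 3*(2 + B) = 9 + (6 + 3*B) = 15 + 3*B)
V(n, 0)*(-2*3*6) = (15 + 3*0)*(-2*3*6) = (15 + 0)*(-6*6) = 15*(-36) = -540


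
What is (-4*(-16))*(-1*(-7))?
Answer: 448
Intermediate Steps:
(-4*(-16))*(-1*(-7)) = 64*7 = 448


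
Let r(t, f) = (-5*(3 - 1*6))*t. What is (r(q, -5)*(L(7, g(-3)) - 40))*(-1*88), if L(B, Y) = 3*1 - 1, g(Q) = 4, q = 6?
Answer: 300960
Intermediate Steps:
L(B, Y) = 2 (L(B, Y) = 3 - 1 = 2)
r(t, f) = 15*t (r(t, f) = (-5*(3 - 6))*t = (-5*(-3))*t = 15*t)
(r(q, -5)*(L(7, g(-3)) - 40))*(-1*88) = ((15*6)*(2 - 40))*(-1*88) = (90*(-38))*(-88) = -3420*(-88) = 300960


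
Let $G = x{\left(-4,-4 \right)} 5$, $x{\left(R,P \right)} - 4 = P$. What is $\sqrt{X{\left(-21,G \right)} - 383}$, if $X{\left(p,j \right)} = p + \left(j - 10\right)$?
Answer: $3 i \sqrt{46} \approx 20.347 i$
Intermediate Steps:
$x{\left(R,P \right)} = 4 + P$
$G = 0$ ($G = \left(4 - 4\right) 5 = 0 \cdot 5 = 0$)
$X{\left(p,j \right)} = -10 + j + p$ ($X{\left(p,j \right)} = p + \left(j - 10\right) = p + \left(-10 + j\right) = -10 + j + p$)
$\sqrt{X{\left(-21,G \right)} - 383} = \sqrt{\left(-10 + 0 - 21\right) - 383} = \sqrt{-31 - 383} = \sqrt{-414} = 3 i \sqrt{46}$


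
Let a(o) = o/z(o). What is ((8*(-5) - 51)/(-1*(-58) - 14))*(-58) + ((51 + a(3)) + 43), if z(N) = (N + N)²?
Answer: 28253/132 ≈ 214.04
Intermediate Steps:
z(N) = 4*N² (z(N) = (2*N)² = 4*N²)
a(o) = 1/(4*o) (a(o) = o/((4*o²)) = o*(1/(4*o²)) = 1/(4*o))
((8*(-5) - 51)/(-1*(-58) - 14))*(-58) + ((51 + a(3)) + 43) = ((8*(-5) - 51)/(-1*(-58) - 14))*(-58) + ((51 + (¼)/3) + 43) = ((-40 - 51)/(58 - 14))*(-58) + ((51 + (¼)*(⅓)) + 43) = -91/44*(-58) + ((51 + 1/12) + 43) = -91*1/44*(-58) + (613/12 + 43) = -91/44*(-58) + 1129/12 = 2639/22 + 1129/12 = 28253/132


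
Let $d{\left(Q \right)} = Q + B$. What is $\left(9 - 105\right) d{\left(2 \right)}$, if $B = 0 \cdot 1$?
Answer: $-192$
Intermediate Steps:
$B = 0$
$d{\left(Q \right)} = Q$ ($d{\left(Q \right)} = Q + 0 = Q$)
$\left(9 - 105\right) d{\left(2 \right)} = \left(9 - 105\right) 2 = \left(-96\right) 2 = -192$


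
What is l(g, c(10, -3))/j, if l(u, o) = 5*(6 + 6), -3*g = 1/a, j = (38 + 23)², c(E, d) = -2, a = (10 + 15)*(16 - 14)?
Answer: 60/3721 ≈ 0.016125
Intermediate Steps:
a = 50 (a = 25*2 = 50)
j = 3721 (j = 61² = 3721)
g = -1/150 (g = -⅓/50 = -⅓*1/50 = -1/150 ≈ -0.0066667)
l(u, o) = 60 (l(u, o) = 5*12 = 60)
l(g, c(10, -3))/j = 60/3721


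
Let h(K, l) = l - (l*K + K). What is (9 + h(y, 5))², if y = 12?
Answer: 3364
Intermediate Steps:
h(K, l) = l - K - K*l (h(K, l) = l - (K*l + K) = l - (K + K*l) = l + (-K - K*l) = l - K - K*l)
(9 + h(y, 5))² = (9 + (5 - 1*12 - 1*12*5))² = (9 + (5 - 12 - 60))² = (9 - 67)² = (-58)² = 3364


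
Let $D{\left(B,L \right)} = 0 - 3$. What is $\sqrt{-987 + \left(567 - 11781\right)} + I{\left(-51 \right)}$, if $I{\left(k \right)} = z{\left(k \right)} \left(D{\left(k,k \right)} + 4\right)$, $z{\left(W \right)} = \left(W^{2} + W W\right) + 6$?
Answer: $5208 + 7 i \sqrt{249} \approx 5208.0 + 110.46 i$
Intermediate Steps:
$z{\left(W \right)} = 6 + 2 W^{2}$ ($z{\left(W \right)} = \left(W^{2} + W^{2}\right) + 6 = 2 W^{2} + 6 = 6 + 2 W^{2}$)
$D{\left(B,L \right)} = -3$
$I{\left(k \right)} = 6 + 2 k^{2}$ ($I{\left(k \right)} = \left(6 + 2 k^{2}\right) \left(-3 + 4\right) = \left(6 + 2 k^{2}\right) 1 = 6 + 2 k^{2}$)
$\sqrt{-987 + \left(567 - 11781\right)} + I{\left(-51 \right)} = \sqrt{-987 + \left(567 - 11781\right)} + \left(6 + 2 \left(-51\right)^{2}\right) = \sqrt{-987 - 11214} + \left(6 + 2 \cdot 2601\right) = \sqrt{-12201} + \left(6 + 5202\right) = 7 i \sqrt{249} + 5208 = 5208 + 7 i \sqrt{249}$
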